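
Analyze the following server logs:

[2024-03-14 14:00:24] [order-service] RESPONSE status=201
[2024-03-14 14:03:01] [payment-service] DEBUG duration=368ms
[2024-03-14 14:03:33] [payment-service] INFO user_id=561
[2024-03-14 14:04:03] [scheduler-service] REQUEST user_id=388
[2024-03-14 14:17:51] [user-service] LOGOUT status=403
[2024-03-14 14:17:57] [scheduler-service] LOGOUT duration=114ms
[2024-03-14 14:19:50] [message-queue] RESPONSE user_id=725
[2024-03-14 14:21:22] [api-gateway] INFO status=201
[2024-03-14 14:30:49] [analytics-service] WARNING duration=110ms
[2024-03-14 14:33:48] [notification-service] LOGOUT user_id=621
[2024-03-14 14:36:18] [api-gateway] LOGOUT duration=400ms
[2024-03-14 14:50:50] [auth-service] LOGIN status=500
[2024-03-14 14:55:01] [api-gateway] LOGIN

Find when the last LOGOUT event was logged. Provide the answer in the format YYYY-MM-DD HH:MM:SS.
2024-03-14 14:36:18

To find the last event:

1. Filter for all LOGOUT events
2. Sort by timestamp
3. Select the last one
4. Timestamp: 2024-03-14 14:36:18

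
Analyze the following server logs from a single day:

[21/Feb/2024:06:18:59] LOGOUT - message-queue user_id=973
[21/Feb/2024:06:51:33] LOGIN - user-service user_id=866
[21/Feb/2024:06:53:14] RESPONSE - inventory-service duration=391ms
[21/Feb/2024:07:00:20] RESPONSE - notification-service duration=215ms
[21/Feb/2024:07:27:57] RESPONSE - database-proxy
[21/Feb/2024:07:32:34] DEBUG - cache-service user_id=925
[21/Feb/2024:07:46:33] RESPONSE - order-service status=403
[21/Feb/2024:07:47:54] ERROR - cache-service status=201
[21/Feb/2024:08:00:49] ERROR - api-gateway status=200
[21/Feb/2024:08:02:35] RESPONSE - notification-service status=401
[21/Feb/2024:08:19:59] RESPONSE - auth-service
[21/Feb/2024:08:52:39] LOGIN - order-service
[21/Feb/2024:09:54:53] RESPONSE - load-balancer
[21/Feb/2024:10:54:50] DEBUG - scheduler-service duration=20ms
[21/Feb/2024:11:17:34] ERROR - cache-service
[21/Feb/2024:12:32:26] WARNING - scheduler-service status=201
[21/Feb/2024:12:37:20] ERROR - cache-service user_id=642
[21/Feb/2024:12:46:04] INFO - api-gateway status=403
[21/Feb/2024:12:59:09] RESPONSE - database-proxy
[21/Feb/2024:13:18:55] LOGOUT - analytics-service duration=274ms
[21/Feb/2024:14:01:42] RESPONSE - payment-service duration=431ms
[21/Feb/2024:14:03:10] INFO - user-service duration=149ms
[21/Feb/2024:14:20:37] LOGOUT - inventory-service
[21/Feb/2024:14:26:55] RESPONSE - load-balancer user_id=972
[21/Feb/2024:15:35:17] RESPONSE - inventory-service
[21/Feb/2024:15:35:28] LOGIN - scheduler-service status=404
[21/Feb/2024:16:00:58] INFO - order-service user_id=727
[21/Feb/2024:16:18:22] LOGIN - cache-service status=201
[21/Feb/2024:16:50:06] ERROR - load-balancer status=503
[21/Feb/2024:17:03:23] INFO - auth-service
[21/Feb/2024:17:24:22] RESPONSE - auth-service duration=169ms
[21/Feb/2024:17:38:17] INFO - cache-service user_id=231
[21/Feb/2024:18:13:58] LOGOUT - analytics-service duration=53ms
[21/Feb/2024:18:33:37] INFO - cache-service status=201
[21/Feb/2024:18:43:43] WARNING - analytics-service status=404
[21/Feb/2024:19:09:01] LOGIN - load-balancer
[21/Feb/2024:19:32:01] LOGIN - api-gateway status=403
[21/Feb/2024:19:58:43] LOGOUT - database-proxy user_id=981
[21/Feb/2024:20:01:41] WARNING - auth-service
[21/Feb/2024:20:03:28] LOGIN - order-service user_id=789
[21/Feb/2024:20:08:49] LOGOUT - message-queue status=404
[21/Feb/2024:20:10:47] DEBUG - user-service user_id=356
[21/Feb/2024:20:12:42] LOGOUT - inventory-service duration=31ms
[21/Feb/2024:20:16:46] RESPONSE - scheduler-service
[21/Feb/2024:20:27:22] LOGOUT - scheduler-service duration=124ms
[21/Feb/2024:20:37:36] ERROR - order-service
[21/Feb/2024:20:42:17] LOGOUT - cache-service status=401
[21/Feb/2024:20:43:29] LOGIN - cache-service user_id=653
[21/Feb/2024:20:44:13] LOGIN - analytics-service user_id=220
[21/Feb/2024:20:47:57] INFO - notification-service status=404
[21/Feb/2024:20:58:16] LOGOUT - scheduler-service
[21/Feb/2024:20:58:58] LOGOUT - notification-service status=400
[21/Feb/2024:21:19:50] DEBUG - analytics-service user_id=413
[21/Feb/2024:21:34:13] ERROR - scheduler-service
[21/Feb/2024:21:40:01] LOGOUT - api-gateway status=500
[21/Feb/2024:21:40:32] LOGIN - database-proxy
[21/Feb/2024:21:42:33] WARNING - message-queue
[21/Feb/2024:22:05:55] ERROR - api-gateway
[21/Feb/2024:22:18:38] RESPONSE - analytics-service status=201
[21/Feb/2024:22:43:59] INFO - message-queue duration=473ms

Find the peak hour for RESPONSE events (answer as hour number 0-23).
7

To find the peak hour:

1. Group all RESPONSE events by hour
2. Count events in each hour
3. Find hour with maximum count
4. Peak hour: 7 (with 3 events)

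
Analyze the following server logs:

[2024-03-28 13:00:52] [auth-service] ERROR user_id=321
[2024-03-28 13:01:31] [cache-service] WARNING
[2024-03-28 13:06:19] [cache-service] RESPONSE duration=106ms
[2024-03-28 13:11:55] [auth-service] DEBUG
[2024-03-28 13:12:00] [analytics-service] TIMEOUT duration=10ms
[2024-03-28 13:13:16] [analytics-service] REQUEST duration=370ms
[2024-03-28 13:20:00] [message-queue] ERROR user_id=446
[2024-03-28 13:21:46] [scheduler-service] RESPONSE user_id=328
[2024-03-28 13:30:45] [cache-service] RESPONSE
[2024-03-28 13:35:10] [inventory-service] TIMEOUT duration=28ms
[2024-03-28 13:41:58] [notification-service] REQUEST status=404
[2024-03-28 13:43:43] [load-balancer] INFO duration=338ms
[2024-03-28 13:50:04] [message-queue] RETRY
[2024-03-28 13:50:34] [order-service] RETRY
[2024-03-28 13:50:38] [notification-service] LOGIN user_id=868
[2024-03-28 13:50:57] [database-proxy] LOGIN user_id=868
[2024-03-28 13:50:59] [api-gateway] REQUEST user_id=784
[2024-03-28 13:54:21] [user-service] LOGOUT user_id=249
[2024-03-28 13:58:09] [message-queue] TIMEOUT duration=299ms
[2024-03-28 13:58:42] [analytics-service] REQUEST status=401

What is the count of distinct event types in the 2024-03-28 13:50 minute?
3

To count unique event types:

1. Filter events in the minute starting at 2024-03-28 13:50
2. Extract event types from matching entries
3. Count unique types: 3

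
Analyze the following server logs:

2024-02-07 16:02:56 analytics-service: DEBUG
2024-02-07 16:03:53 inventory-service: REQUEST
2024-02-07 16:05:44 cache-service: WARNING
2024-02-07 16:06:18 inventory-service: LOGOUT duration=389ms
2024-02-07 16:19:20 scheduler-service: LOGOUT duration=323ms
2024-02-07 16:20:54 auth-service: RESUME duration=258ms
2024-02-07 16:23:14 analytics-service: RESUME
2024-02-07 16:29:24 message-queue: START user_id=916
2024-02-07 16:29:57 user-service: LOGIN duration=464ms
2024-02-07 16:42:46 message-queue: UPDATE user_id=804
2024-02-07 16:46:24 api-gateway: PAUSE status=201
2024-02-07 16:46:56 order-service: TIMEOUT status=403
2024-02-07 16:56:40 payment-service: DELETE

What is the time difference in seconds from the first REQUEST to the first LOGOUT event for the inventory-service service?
145

To find the time between events:

1. Locate the first REQUEST event for inventory-service: 2024-02-07 16:03:53
2. Locate the first LOGOUT event for inventory-service: 2024-02-07 16:06:18
3. Calculate the difference: 2024-02-07 16:06:18 - 2024-02-07 16:03:53 = 145 seconds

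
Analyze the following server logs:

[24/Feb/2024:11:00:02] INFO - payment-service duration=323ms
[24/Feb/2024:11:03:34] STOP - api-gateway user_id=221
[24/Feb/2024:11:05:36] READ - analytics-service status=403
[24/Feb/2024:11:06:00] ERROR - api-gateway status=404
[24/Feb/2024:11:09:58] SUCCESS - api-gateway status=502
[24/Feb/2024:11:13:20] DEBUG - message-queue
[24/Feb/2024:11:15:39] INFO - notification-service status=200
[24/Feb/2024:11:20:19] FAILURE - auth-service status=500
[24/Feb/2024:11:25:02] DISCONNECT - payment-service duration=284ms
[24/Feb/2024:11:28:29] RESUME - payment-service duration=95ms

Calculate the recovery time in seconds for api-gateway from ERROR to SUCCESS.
238

To calculate recovery time:

1. Find ERROR event for api-gateway: 24/Feb/2024:11:06:00
2. Find next SUCCESS event for api-gateway: 24/Feb/2024:11:09:58
3. Recovery time: 24/Feb/2024:11:09:58 - 24/Feb/2024:11:06:00 = 238 seconds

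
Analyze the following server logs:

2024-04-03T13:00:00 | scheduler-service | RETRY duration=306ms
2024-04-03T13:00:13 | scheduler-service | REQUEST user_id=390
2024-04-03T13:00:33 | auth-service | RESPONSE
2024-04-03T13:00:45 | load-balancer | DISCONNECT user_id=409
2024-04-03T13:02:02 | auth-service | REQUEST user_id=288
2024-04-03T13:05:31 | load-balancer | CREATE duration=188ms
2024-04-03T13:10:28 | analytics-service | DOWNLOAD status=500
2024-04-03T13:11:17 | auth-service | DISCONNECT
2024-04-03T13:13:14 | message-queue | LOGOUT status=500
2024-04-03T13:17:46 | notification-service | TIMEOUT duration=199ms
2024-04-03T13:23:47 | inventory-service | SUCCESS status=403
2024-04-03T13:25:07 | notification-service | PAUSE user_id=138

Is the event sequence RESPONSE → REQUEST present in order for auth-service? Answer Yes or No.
Yes

To verify sequence order:

1. Find all events in sequence RESPONSE → REQUEST for auth-service
2. Extract their timestamps
3. Check if timestamps are in ascending order
4. Result: Yes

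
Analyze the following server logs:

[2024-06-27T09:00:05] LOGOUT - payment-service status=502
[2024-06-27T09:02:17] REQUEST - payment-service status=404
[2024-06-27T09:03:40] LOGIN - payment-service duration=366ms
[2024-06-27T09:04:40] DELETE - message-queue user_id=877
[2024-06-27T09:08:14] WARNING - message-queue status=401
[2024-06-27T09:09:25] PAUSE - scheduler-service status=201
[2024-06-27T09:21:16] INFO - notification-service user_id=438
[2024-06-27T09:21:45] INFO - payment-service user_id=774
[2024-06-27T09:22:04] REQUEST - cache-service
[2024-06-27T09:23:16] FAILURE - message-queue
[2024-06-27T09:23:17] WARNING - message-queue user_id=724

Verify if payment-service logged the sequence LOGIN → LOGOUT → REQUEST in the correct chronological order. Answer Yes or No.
No

To verify sequence order:

1. Find all events in sequence LOGIN → LOGOUT → REQUEST for payment-service
2. Extract their timestamps
3. Check if timestamps are in ascending order
4. Result: No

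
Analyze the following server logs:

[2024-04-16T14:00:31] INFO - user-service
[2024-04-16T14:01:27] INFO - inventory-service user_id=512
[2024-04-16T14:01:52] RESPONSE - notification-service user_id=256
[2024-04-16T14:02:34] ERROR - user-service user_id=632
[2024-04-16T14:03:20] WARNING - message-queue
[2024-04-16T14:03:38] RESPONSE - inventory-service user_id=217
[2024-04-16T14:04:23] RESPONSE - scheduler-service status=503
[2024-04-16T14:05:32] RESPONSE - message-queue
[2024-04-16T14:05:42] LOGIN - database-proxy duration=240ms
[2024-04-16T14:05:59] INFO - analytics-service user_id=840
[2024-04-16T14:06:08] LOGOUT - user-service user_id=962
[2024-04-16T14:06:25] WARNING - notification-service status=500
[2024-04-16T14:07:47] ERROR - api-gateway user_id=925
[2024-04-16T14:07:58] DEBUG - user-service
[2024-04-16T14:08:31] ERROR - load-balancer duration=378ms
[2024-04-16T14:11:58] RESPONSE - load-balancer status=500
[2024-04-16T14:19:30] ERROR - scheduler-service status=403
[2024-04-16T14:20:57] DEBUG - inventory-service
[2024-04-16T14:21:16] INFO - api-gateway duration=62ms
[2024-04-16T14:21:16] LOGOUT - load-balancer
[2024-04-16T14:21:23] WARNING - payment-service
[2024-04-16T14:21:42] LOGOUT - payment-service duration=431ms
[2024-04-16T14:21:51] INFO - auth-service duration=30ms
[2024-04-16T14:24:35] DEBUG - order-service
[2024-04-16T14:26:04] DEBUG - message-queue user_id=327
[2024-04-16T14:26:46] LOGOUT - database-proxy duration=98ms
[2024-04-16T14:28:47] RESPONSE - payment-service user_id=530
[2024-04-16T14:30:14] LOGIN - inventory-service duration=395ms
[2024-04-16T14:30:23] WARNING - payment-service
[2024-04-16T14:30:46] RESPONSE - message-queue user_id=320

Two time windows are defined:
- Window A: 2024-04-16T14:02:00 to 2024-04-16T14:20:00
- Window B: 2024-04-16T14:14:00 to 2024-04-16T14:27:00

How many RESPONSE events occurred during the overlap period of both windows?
0

To find overlap events:

1. Window A: 2024-04-16T14:02:00 to 2024-04-16T14:20:00
2. Window B: 2024-04-16T14:14:00 to 2024-04-16T14:27:00
3. Overlap period: 2024-04-16T14:14:00 to 2024-04-16T14:20:00
4. Count RESPONSE events in overlap: 0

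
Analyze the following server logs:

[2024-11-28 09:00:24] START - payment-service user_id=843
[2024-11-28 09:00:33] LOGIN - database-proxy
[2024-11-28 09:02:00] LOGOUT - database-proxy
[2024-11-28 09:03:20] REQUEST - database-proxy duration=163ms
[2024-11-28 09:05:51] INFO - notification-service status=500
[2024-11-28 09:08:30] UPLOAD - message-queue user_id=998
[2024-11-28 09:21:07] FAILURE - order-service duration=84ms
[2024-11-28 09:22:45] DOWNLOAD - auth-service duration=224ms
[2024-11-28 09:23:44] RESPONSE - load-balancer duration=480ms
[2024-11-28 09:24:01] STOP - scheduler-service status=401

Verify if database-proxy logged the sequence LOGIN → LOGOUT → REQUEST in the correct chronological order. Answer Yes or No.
Yes

To verify sequence order:

1. Find all events in sequence LOGIN → LOGOUT → REQUEST for database-proxy
2. Extract their timestamps
3. Check if timestamps are in ascending order
4. Result: Yes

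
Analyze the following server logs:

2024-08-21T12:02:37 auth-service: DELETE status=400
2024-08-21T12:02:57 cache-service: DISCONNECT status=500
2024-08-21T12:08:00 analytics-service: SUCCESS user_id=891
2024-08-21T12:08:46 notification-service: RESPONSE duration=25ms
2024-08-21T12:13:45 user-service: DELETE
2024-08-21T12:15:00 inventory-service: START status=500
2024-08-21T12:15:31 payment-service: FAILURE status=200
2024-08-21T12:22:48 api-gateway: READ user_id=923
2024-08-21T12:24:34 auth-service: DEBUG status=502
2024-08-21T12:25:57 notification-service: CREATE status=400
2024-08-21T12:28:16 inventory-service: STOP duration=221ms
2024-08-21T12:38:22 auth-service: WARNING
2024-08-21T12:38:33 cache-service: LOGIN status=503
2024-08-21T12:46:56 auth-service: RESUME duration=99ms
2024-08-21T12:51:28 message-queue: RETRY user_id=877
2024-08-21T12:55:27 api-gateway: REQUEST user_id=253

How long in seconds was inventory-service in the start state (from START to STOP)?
796

To calculate state duration:

1. Find START event for inventory-service: 2024-08-21T12:15:00
2. Find STOP event for inventory-service: 2024-08-21T12:28:16
3. Calculate duration: 2024-08-21T12:28:16 - 2024-08-21T12:15:00 = 796 seconds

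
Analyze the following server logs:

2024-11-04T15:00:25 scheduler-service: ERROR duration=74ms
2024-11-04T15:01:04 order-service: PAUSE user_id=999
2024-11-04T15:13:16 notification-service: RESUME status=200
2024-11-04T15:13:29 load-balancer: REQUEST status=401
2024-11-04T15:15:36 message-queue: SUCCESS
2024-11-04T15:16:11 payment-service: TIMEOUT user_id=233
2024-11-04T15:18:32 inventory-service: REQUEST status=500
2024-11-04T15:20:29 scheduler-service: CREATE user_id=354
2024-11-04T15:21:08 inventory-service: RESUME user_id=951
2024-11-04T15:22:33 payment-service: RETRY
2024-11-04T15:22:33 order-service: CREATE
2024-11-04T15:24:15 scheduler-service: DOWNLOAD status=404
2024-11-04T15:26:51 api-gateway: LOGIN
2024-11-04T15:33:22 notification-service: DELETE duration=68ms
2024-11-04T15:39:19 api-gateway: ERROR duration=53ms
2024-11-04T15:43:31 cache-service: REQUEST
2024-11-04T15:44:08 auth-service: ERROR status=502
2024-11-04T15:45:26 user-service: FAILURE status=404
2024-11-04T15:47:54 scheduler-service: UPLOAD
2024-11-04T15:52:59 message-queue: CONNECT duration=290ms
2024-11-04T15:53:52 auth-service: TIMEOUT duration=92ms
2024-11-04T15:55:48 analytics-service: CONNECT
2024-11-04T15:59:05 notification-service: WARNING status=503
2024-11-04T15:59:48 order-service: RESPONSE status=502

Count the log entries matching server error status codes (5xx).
4

To find matching entries:

1. Pattern to match: server error status codes (5xx)
2. Scan each log entry for the pattern
3. Count matches: 4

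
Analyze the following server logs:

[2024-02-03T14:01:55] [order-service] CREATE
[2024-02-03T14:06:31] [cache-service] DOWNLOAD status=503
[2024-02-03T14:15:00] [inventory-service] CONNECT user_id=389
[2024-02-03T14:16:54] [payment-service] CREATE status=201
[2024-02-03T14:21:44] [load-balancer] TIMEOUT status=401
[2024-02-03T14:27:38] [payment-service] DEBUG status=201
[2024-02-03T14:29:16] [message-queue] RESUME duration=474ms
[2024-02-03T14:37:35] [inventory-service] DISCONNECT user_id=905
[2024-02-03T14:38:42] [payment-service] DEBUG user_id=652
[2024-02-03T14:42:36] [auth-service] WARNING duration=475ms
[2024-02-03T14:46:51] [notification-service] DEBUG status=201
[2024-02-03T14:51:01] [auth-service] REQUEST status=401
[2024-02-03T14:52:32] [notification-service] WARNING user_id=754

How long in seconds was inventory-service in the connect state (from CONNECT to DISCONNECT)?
1355

To calculate state duration:

1. Find CONNECT event for inventory-service: 2024-02-03T14:15:00
2. Find DISCONNECT event for inventory-service: 2024-02-03T14:37:35
3. Calculate duration: 2024-02-03T14:37:35 - 2024-02-03T14:15:00 = 1355 seconds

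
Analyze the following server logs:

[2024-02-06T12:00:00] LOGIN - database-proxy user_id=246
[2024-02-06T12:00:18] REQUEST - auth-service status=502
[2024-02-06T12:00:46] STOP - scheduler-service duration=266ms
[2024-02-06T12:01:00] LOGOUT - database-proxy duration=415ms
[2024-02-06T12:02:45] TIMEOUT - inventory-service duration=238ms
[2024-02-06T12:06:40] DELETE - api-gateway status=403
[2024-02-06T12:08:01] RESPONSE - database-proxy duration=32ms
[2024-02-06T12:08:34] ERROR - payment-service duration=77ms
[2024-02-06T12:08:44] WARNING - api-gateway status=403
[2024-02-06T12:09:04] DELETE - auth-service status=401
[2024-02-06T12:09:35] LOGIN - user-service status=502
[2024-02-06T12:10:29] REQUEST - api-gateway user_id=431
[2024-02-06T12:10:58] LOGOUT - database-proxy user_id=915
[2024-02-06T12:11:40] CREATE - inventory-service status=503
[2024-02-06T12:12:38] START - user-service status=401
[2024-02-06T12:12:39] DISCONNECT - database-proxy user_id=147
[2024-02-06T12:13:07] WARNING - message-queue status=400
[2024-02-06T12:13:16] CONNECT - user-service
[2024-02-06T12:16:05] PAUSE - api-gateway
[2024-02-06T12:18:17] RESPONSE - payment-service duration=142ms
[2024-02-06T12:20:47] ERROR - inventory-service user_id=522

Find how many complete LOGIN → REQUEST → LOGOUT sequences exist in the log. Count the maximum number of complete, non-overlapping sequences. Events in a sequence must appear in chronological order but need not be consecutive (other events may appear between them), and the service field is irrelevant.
2

To count sequences:

1. Look for pattern: LOGIN → REQUEST → LOGOUT
2. Greedily scan the log in chronological order, matching each sequence element in turn (ignoring service)
3. Each time the full pattern completes, increment the count and restart matching from the next event
4. Complete non-overlapping sequences found: 2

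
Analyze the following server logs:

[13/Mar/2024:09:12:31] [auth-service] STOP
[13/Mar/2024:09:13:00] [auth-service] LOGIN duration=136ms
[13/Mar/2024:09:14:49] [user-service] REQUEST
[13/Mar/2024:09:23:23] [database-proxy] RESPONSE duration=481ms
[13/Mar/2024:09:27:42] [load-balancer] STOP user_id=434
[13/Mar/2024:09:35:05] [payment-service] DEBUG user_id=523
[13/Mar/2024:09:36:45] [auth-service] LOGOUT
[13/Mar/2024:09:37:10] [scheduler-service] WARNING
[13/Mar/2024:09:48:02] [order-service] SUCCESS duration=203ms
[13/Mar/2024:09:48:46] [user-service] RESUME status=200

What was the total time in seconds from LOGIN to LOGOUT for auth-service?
1425

To calculate state duration:

1. Find LOGIN event for auth-service: 13/Mar/2024:09:13:00
2. Find LOGOUT event for auth-service: 13/Mar/2024:09:36:45
3. Calculate duration: 13/Mar/2024:09:36:45 - 13/Mar/2024:09:13:00 = 1425 seconds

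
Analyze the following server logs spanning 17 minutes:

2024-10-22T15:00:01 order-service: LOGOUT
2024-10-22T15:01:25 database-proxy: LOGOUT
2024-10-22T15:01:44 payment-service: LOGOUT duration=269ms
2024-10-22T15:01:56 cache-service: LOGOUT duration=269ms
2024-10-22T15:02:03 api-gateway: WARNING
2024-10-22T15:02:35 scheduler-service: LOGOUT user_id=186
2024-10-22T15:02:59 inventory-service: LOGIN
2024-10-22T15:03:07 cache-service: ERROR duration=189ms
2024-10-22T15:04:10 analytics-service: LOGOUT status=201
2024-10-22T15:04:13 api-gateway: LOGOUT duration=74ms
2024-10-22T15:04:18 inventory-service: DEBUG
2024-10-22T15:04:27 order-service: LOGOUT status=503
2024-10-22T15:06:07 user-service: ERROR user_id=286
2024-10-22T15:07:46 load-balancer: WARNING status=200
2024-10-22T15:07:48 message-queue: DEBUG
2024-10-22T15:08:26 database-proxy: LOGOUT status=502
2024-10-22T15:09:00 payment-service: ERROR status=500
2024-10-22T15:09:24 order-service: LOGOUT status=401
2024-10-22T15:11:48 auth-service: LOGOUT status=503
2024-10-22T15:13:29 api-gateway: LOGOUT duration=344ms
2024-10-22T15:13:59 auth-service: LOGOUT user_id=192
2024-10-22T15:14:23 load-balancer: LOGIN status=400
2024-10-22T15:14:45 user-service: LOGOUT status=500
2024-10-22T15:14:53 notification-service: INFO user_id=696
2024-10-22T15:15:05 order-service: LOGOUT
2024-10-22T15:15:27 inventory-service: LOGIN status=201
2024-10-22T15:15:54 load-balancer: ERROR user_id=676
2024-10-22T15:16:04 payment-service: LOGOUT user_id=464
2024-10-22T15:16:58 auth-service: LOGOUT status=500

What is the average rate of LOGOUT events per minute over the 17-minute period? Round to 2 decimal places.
1.0

To calculate the rate:

1. Count total LOGOUT events: 17
2. Total time period: 17 minutes
3. Rate = 17 / 17 = 1.0 events per minute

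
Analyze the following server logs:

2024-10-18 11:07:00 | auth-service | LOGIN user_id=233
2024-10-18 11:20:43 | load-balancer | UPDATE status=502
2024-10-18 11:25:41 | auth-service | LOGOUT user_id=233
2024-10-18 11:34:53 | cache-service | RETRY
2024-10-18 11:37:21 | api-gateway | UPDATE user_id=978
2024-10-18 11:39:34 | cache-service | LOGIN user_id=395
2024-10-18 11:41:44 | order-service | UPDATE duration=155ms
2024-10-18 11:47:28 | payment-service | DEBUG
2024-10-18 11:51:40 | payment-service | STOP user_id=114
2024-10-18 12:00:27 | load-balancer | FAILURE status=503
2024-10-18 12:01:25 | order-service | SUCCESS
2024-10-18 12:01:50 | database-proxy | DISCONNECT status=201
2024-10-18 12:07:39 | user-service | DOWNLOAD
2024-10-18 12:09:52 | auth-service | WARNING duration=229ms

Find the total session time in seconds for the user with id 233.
1121

To calculate session duration:

1. Find LOGIN event for user_id=233: 2024-10-18 11:07:00
2. Find LOGOUT event for user_id=233: 2024-10-18 11:25:41
3. Session duration: 2024-10-18 11:25:41 - 2024-10-18 11:07:00 = 1121 seconds (18 minutes)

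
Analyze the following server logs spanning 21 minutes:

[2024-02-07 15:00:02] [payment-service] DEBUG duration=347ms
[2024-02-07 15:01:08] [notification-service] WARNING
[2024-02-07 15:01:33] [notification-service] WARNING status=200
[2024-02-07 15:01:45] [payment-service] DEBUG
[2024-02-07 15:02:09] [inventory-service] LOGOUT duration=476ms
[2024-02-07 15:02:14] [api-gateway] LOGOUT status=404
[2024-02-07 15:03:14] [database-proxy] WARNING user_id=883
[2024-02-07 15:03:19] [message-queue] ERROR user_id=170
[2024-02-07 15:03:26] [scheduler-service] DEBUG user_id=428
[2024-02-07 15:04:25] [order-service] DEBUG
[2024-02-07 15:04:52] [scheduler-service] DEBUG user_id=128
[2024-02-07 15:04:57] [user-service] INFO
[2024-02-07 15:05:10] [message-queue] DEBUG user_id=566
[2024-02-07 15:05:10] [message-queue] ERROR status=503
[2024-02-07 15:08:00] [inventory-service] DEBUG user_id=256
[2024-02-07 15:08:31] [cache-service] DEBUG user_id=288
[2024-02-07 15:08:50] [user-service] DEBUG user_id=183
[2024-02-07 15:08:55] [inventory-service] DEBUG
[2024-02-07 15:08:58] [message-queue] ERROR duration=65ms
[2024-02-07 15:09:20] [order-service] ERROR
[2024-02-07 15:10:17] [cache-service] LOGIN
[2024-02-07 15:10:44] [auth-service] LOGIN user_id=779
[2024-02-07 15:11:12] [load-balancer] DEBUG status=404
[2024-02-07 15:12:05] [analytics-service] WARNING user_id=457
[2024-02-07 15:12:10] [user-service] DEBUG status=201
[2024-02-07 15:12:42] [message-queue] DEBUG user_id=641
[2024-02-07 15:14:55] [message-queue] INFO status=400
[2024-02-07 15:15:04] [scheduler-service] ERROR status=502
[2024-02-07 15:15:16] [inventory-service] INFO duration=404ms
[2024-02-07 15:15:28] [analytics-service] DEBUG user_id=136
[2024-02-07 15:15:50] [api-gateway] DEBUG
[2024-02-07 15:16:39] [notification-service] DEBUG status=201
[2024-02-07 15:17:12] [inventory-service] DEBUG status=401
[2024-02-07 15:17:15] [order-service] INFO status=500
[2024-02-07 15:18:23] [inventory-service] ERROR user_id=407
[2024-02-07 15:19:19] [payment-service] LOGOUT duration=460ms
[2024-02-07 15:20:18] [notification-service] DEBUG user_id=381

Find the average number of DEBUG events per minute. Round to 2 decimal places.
0.86

To calculate the rate:

1. Count total DEBUG events: 18
2. Total time period: 21 minutes
3. Rate = 18 / 21 = 0.86 events per minute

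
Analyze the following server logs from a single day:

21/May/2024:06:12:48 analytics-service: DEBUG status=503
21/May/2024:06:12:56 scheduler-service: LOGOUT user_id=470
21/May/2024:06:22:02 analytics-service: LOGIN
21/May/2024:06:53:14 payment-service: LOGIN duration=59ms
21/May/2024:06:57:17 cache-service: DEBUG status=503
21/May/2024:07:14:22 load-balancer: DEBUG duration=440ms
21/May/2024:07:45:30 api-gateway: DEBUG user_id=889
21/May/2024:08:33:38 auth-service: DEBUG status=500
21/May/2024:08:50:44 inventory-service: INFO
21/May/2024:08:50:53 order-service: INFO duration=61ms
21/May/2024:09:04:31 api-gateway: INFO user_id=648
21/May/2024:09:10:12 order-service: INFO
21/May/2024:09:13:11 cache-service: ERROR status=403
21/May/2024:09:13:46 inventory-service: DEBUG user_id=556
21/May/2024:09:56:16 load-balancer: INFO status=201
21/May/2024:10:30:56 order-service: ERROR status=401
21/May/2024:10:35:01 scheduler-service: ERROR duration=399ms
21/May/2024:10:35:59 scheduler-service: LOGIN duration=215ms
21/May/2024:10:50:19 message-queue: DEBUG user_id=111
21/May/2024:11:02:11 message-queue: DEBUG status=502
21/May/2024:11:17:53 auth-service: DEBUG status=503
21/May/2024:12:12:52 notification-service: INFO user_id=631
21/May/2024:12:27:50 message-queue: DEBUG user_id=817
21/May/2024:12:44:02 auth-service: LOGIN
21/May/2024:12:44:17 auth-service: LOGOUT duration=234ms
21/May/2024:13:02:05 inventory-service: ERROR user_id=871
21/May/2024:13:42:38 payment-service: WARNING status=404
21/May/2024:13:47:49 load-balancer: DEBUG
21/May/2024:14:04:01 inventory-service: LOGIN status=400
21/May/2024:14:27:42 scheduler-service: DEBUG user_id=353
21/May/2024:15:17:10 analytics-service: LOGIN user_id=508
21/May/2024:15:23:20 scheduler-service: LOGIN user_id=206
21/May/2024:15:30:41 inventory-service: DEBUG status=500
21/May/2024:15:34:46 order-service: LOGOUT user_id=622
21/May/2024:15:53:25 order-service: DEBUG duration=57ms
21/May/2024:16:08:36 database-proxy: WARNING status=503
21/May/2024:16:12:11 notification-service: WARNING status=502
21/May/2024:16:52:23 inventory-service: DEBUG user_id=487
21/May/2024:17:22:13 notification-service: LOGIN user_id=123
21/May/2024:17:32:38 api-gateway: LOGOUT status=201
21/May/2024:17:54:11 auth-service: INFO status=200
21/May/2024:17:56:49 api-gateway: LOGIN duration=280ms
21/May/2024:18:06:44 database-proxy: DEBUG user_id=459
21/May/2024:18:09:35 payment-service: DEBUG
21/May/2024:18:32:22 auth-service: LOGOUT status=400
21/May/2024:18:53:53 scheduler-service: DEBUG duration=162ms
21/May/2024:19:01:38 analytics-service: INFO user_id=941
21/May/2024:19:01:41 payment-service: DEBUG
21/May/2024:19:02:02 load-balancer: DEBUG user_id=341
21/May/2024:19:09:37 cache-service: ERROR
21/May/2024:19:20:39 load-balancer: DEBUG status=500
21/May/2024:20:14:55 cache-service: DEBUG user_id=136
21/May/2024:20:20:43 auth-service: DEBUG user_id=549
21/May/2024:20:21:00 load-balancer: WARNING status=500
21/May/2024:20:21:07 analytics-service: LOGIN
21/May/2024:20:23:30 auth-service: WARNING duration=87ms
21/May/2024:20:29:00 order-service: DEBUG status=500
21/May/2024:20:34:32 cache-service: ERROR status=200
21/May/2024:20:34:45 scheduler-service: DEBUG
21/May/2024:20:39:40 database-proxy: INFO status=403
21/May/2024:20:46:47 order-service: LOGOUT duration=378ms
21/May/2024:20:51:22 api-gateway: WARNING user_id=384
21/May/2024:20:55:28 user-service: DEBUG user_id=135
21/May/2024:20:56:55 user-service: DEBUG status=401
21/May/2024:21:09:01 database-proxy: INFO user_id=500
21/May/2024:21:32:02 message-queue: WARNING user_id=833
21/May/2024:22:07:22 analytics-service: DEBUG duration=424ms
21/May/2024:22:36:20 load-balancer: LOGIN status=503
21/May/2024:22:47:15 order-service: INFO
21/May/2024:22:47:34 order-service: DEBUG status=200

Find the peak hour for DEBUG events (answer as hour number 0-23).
20

To find the peak hour:

1. Group all DEBUG events by hour
2. Count events in each hour
3. Find hour with maximum count
4. Peak hour: 20 (with 6 events)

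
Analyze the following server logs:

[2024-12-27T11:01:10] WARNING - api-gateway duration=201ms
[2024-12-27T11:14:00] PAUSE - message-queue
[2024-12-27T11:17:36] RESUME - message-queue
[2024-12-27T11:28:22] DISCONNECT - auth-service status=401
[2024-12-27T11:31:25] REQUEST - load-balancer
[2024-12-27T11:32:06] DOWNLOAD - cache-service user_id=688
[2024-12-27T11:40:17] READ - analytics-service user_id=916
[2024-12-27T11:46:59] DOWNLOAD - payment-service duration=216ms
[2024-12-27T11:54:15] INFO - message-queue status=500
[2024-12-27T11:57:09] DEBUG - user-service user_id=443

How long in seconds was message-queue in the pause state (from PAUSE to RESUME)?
216

To calculate state duration:

1. Find PAUSE event for message-queue: 2024-12-27T11:14:00
2. Find RESUME event for message-queue: 2024-12-27T11:17:36
3. Calculate duration: 2024-12-27T11:17:36 - 2024-12-27T11:14:00 = 216 seconds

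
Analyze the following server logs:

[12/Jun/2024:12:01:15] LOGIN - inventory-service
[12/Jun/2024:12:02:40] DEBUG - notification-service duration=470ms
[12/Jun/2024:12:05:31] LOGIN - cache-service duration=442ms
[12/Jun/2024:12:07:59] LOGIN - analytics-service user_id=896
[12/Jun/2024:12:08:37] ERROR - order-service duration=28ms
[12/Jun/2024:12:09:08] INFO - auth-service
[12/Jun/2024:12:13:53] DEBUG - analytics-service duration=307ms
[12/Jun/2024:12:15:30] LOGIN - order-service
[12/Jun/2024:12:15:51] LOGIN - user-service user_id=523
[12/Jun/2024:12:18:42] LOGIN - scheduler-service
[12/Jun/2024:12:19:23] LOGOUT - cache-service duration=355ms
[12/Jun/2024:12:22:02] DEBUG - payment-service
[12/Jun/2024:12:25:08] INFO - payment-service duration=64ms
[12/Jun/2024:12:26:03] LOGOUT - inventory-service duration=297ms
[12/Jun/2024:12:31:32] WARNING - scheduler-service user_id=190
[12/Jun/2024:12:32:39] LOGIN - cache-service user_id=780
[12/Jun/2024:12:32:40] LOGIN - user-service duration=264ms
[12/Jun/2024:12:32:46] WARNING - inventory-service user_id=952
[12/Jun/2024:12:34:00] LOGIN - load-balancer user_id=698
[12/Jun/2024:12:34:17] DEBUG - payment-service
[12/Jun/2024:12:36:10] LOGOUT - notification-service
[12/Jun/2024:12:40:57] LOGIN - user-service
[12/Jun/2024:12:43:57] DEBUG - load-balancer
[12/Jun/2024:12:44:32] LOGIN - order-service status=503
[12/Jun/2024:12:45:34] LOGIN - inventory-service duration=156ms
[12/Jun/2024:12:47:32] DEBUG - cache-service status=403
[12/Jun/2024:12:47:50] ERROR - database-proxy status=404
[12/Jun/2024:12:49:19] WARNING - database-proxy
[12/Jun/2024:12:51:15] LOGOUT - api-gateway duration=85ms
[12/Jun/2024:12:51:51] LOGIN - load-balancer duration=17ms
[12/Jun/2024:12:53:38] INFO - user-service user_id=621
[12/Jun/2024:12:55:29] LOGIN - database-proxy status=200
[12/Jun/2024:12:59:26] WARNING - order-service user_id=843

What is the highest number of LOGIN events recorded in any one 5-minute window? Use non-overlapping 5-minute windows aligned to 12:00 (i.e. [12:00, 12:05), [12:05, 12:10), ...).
3

To find the burst window:

1. Divide the log period into non-overlapping 5-minute windows starting at 12:00
2. Count LOGIN events in each window
3. Find the window with maximum count
4. Maximum events in a window: 3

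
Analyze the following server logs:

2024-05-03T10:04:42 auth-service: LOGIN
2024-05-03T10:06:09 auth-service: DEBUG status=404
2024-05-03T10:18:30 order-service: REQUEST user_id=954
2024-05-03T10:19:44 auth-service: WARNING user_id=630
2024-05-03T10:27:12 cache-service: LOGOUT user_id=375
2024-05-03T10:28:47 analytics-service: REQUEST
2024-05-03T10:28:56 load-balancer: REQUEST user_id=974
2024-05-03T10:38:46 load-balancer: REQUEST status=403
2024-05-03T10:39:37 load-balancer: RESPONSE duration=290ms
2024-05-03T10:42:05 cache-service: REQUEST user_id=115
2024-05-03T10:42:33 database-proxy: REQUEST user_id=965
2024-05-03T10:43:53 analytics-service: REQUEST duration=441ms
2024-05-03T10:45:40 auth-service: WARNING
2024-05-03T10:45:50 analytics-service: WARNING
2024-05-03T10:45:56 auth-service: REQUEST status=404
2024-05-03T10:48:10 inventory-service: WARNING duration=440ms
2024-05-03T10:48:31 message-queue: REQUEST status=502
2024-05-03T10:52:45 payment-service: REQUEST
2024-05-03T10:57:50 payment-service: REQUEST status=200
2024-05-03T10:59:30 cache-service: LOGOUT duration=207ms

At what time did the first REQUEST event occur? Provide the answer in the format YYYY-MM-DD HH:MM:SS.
2024-05-03 10:18:30

To find the first event:

1. Filter for all REQUEST events
2. Sort by timestamp
3. Select the first one
4. Timestamp: 2024-05-03 10:18:30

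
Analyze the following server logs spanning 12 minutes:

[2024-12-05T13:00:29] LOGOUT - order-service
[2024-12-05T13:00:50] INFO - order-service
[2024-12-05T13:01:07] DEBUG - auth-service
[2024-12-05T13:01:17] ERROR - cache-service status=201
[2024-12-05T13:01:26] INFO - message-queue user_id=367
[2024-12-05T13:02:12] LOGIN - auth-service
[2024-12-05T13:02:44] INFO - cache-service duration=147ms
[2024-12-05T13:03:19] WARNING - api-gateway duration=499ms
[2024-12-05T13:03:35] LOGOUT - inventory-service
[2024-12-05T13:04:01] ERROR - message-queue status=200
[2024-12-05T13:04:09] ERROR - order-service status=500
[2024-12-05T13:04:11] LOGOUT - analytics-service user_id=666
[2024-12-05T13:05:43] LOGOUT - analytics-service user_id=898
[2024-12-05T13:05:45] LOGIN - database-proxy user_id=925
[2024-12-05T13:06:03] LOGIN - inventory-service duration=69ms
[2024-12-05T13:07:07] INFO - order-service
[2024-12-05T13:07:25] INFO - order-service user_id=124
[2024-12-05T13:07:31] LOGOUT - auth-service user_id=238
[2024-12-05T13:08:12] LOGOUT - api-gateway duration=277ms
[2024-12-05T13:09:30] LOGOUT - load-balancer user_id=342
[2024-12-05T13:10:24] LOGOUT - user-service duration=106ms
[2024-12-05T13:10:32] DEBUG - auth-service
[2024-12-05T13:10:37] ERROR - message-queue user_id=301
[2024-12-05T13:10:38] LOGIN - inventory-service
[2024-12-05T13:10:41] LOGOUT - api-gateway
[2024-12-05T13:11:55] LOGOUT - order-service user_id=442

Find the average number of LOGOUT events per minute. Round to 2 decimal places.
0.83

To calculate the rate:

1. Count total LOGOUT events: 10
2. Total time period: 12 minutes
3. Rate = 10 / 12 = 0.83 events per minute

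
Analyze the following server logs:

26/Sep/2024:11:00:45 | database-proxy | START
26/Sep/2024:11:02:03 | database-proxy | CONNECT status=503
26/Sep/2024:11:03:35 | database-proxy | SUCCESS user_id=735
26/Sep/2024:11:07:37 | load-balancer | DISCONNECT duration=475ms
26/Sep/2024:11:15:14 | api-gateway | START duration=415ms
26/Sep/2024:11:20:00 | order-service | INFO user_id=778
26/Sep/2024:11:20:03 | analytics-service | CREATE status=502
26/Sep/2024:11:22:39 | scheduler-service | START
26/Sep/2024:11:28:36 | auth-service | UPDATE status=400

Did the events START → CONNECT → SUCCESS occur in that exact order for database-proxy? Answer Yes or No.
Yes

To verify sequence order:

1. Find all events in sequence START → CONNECT → SUCCESS for database-proxy
2. Extract their timestamps
3. Check if timestamps are in ascending order
4. Result: Yes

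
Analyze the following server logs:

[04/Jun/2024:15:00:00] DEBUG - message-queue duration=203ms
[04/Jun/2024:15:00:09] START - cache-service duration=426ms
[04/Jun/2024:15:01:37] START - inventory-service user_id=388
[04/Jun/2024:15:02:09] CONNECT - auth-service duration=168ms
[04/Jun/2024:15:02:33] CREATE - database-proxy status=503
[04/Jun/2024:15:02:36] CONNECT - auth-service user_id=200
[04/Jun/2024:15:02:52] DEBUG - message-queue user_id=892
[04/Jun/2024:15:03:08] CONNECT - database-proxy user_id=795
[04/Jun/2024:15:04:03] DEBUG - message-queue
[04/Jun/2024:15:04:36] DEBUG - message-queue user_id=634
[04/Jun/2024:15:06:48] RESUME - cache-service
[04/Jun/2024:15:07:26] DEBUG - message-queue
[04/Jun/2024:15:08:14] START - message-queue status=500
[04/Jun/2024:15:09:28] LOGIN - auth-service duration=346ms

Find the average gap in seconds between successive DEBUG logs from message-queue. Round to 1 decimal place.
111.5

To calculate average interval:

1. Find all DEBUG events for message-queue in order
2. Calculate time gaps between consecutive events
3. Compute mean of gaps: 446 / 4 = 111.5 seconds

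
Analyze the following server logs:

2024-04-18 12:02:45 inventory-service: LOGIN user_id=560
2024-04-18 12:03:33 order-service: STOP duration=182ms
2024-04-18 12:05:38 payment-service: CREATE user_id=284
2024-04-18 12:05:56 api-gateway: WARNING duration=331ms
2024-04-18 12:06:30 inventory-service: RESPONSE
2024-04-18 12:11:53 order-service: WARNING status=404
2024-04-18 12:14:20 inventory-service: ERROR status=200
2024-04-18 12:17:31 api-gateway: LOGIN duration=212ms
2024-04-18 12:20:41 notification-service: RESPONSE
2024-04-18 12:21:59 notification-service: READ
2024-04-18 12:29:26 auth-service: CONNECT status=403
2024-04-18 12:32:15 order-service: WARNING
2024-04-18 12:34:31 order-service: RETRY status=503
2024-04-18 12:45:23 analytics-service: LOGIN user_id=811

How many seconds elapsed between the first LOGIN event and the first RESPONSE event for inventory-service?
225

To find the time between events:

1. Locate the first LOGIN event for inventory-service: 2024-04-18 12:02:45
2. Locate the first RESPONSE event for inventory-service: 2024-04-18 12:06:30
3. Calculate the difference: 2024-04-18 12:06:30 - 2024-04-18 12:02:45 = 225 seconds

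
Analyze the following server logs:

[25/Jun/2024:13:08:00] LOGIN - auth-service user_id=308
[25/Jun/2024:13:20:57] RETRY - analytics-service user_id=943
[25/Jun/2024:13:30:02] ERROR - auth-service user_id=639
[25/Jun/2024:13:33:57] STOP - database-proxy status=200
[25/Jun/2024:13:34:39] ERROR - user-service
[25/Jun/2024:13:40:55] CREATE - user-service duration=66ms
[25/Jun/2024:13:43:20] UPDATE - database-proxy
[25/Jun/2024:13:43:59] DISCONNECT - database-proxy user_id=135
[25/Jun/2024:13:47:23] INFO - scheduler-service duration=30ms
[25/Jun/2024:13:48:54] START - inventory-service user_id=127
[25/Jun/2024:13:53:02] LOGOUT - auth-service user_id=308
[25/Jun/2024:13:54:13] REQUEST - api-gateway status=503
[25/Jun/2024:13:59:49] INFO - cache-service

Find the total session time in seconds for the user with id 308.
2702

To calculate session duration:

1. Find LOGIN event for user_id=308: 25/Jun/2024:13:08:00
2. Find LOGOUT event for user_id=308: 25/Jun/2024:13:53:02
3. Session duration: 25/Jun/2024:13:53:02 - 25/Jun/2024:13:08:00 = 2702 seconds (45 minutes)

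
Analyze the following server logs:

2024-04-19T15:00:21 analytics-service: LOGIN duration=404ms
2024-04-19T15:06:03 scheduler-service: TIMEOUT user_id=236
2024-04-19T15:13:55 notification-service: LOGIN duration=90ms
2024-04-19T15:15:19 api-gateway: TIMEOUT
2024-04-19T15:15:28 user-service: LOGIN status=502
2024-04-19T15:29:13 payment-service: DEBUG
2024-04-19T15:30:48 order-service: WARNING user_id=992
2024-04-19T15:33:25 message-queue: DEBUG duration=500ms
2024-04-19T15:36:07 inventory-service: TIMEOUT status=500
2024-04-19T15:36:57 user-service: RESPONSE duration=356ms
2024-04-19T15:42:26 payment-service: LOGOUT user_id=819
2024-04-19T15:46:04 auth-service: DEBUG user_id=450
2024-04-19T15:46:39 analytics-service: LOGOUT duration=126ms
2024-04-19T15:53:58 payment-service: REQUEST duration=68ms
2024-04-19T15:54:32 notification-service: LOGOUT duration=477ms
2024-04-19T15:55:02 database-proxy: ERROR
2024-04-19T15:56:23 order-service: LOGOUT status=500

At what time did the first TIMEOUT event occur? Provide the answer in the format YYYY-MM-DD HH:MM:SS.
2024-04-19 15:06:03

To find the first event:

1. Filter for all TIMEOUT events
2. Sort by timestamp
3. Select the first one
4. Timestamp: 2024-04-19 15:06:03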